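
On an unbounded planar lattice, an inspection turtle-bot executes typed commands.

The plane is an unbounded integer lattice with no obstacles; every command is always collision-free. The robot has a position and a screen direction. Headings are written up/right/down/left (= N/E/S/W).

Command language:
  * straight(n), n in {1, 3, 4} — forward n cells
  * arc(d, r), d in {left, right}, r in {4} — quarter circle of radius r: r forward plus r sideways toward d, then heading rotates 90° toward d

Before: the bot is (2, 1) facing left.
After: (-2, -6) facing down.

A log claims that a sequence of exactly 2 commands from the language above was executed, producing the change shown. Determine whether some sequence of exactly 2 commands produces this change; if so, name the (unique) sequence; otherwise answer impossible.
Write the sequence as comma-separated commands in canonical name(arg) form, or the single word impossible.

key: cell and facing (now S) both changed — the 2 commands mix motion and turning
from: (2, 1) facing left
t=1 arc(left, 4) ⇒ (-2, -3) facing down
t=2 straight(3) ⇒ (-2, -6) facing down
no rival 2-sequence matches.

arc(left, 4), straight(3)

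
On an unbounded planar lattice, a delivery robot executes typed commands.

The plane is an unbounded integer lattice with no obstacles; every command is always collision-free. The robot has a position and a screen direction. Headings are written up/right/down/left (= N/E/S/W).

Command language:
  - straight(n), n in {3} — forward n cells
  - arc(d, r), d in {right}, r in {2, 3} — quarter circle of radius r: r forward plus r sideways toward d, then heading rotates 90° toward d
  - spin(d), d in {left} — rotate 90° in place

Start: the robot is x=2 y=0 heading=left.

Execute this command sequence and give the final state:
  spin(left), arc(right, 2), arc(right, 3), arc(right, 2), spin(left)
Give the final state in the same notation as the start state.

initial: x=2 y=0 heading=left
[1] after spin(left): x=2 y=0 heading=down
[2] after arc(right, 2): x=0 y=-2 heading=left
[3] after arc(right, 3): x=-3 y=1 heading=up
[4] after arc(right, 2): x=-1 y=3 heading=right
[5] after spin(left): x=-1 y=3 heading=up

x=-1 y=3 heading=up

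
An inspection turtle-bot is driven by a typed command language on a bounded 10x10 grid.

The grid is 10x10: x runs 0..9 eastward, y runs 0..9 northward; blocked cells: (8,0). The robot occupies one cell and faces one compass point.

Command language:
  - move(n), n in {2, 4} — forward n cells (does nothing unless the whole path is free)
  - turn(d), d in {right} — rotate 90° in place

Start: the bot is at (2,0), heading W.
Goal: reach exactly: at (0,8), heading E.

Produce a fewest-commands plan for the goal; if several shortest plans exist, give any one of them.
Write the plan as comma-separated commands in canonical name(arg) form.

t0: at (2,0), heading W
[1] after move(2): at (0,0), heading W
[2] after turn(right): at (0,0), heading N
[3] after move(4): at (0,4), heading N
[4] after move(4): at (0,8), heading N
[5] after turn(right): at (0,8), heading E
shorter routes all fall short; 5 is best.

move(2), turn(right), move(4), move(4), turn(right)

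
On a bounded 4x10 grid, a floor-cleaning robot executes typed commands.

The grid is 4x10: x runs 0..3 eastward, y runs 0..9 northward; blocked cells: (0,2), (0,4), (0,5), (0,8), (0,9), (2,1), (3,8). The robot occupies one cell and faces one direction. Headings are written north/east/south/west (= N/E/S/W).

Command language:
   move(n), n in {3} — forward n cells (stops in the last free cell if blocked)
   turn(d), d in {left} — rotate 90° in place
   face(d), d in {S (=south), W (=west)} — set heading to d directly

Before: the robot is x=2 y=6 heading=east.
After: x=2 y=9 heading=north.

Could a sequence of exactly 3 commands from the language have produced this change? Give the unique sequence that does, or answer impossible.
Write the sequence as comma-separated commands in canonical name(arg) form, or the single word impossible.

key: the second move(3) runs into the grid edge before its full distance
from: x=2 y=6 heading=east
[1] after turn(left): x=2 y=6 heading=north
[2] after move(3): x=2 y=9 heading=north
[3] after move(3): x=2 y=9 heading=north
uniquely the one of 64 3-step routes that fits.

turn(left), move(3), move(3)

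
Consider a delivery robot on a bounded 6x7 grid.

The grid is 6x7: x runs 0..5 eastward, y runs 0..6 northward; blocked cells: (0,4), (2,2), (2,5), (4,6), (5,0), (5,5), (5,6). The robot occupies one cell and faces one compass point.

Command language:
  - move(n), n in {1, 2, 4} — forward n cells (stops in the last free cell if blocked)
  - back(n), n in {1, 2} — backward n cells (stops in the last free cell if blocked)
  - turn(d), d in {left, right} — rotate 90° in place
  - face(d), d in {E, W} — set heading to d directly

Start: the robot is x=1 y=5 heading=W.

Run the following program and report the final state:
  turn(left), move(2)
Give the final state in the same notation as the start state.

initial: x=1 y=5 heading=W
step 1 (turn(left)): x=1 y=5 heading=S
step 2 (move(2)): x=1 y=3 heading=S

x=1 y=3 heading=S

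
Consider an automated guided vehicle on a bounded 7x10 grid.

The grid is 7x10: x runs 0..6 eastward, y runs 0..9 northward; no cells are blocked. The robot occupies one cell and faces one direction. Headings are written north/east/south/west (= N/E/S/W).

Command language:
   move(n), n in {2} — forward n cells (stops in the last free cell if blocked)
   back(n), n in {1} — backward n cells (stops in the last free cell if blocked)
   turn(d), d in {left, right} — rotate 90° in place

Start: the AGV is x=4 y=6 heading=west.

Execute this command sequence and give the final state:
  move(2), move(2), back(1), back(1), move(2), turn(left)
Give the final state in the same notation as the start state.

begin: x=4 y=6 heading=west
[1] after move(2): x=2 y=6 heading=west
[2] after move(2): x=0 y=6 heading=west
[3] after back(1): x=1 y=6 heading=west
[4] after back(1): x=2 y=6 heading=west
[5] after move(2): x=0 y=6 heading=west
[6] after turn(left): x=0 y=6 heading=south

x=0 y=6 heading=south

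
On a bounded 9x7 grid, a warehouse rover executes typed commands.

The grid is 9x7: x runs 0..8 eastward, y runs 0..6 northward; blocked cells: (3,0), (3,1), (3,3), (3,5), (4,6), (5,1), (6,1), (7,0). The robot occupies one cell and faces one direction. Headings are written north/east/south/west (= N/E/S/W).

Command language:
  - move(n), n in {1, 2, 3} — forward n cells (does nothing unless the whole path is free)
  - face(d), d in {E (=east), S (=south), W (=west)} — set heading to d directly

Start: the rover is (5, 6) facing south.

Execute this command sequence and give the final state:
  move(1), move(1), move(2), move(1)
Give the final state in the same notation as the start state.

(5, 2) facing south

from: (5, 6) facing south
step 1 (move(1)): (5, 5) facing south
step 2 (move(1)): (5, 4) facing south
step 3 (move(2)): (5, 2) facing south
step 4 (move(1)): (5, 2) facing south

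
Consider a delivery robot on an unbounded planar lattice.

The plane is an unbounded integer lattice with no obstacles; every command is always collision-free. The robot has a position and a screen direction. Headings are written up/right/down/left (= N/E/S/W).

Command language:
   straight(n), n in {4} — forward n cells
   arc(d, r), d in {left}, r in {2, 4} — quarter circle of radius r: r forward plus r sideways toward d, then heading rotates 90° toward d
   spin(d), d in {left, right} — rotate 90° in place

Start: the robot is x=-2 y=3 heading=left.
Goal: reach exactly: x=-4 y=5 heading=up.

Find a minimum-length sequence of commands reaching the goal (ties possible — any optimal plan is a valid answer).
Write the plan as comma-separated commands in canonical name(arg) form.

t0: x=-2 y=3 heading=left
[1] after spin(right): x=-2 y=3 heading=up
[2] after arc(left, 2): x=-4 y=5 heading=left
[3] after spin(right): x=-4 y=5 heading=up
minimal: 3 command(s), checked below 3.

spin(right), arc(left, 2), spin(right)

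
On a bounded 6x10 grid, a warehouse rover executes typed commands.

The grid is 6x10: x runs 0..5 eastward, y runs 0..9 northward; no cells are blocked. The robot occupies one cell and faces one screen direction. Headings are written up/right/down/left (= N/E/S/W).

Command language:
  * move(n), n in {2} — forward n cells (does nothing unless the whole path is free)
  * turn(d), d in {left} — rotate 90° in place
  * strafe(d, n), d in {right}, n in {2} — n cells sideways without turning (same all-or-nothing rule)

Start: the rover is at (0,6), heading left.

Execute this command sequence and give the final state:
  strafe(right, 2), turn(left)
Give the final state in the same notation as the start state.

begin: at (0,6), heading left
[1] after strafe(right, 2): at (0,8), heading left
[2] after turn(left): at (0,8), heading down

at (0,8), heading down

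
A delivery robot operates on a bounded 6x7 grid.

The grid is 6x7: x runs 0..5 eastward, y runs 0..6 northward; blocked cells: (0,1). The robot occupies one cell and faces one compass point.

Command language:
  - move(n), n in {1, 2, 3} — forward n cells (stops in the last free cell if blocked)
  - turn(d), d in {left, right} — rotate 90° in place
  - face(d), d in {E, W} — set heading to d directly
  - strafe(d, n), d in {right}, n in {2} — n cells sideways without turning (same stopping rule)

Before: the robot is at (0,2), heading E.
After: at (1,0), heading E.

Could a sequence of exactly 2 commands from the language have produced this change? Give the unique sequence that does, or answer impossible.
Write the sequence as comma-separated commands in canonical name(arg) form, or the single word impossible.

move(1), strafe(right, 2)

key: running strafe(right, 2) before move(1) would end elsewhere — order is forced
initial: at (0,2), heading E
1. move(1) → at (1,2), heading E
2. strafe(right, 2) → at (1,0), heading E
all 64 alternatives checked — unique.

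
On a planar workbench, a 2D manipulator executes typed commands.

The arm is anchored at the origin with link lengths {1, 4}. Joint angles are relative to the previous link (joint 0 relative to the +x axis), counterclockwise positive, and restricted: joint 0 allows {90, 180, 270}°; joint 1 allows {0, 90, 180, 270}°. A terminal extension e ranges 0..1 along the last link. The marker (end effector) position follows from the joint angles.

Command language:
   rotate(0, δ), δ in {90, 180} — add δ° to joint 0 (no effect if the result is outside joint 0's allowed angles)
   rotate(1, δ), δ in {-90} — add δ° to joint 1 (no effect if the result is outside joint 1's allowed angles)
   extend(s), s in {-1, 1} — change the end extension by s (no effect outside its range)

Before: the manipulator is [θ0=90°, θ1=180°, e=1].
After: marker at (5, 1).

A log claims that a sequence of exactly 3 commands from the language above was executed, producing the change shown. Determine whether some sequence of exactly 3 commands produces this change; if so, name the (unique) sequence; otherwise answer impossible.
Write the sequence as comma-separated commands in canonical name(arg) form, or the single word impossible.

initial: [θ0=90°, θ1=180°, e=1]
[1] after rotate(1, -90): [θ0=90°, θ1=90°, e=1]
[2] after rotate(1, -90): [θ0=90°, θ1=0°, e=1]
[3] after rotate(1, -90): [θ0=90°, θ1=270°, e=1]
all 125 alternatives checked — unique.

rotate(1, -90), rotate(1, -90), rotate(1, -90)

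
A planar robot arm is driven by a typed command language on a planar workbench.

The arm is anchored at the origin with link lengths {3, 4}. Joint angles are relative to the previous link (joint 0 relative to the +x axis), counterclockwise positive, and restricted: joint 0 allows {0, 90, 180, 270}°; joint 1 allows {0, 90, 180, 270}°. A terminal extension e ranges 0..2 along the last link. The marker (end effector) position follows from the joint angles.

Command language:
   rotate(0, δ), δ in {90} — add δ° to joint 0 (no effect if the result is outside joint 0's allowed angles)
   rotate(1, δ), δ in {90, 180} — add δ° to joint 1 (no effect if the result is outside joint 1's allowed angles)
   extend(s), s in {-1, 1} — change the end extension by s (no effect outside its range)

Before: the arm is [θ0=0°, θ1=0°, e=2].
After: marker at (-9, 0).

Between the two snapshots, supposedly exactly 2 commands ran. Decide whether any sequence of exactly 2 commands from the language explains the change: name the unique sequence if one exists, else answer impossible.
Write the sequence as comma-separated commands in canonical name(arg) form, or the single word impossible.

rotate(0, 90), rotate(0, 90)

start: [θ0=0°, θ1=0°, e=2]
[1] after rotate(0, 90): [θ0=90°, θ1=0°, e=2]
[2] after rotate(0, 90): [θ0=180°, θ1=0°, e=2]
all 25 alternatives checked — unique.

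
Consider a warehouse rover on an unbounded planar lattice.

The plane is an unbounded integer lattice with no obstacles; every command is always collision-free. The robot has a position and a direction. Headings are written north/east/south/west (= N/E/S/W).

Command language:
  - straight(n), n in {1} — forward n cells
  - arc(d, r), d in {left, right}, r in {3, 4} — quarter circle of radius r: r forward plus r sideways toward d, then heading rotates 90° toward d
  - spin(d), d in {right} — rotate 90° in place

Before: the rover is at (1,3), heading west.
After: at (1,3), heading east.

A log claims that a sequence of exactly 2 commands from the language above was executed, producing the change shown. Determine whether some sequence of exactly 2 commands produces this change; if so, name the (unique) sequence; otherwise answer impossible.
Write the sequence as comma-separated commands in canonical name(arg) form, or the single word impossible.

key: parked at (1,3) the whole time — nothing moves the robot
t0: at (1,3), heading west
1. spin(right) → at (1,3), heading north
2. spin(right) → at (1,3), heading east
uniquely the one of 36 2-step routes that fits.

spin(right), spin(right)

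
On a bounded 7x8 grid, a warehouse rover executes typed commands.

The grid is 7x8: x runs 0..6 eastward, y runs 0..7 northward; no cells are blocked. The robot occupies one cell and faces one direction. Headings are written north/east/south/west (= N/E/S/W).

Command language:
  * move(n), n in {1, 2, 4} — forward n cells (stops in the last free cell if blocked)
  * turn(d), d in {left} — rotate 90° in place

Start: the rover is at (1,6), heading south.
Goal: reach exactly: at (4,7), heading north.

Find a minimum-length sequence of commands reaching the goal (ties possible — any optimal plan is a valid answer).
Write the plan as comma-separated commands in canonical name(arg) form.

from: at (1,6), heading south
1. turn(left) → at (1,6), heading east
2. move(1) → at (2,6), heading east
3. move(2) → at (4,6), heading east
4. turn(left) → at (4,6), heading north
5. move(1) → at (4,7), heading north
no 4-step plan works, so 5 is optimal.

turn(left), move(1), move(2), turn(left), move(1)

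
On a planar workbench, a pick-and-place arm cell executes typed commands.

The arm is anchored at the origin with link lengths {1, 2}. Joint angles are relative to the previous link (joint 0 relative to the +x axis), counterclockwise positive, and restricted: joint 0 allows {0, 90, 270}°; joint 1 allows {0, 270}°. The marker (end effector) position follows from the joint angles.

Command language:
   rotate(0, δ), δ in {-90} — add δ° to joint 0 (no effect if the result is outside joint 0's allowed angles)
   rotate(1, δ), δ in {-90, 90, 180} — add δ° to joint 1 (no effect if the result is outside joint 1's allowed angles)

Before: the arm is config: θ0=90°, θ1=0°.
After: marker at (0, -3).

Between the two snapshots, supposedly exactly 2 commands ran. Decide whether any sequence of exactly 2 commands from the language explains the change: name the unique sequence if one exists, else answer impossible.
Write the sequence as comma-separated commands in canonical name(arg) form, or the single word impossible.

rotate(0, -90), rotate(0, -90)

t0: config: θ0=90°, θ1=0°
t=1 rotate(0, -90) ⇒ config: θ0=0°, θ1=0°
t=2 rotate(0, -90) ⇒ config: θ0=270°, θ1=0°
no rival 2-sequence matches.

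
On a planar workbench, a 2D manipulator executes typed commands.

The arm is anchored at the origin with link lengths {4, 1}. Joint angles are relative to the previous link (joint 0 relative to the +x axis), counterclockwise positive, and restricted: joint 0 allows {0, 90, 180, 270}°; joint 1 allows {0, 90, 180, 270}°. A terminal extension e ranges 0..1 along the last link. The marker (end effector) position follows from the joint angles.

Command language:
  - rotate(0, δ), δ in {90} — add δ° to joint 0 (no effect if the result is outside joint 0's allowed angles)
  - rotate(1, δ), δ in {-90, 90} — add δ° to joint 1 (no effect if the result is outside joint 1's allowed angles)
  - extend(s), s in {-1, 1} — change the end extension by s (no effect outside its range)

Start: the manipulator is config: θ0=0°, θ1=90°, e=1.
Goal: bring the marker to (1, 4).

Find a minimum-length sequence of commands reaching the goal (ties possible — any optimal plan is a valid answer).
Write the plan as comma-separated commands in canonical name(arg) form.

begin: config: θ0=0°, θ1=90°, e=1
1. rotate(0, 90) → config: θ0=90°, θ1=90°, e=1
2. rotate(1, 90) → config: θ0=90°, θ1=180°, e=1
3. rotate(1, 90) → config: θ0=90°, θ1=270°, e=1
4. extend(-1) → config: θ0=90°, θ1=270°, e=0
nothing shorter than 4 reaches the goal.

rotate(0, 90), rotate(1, 90), rotate(1, 90), extend(-1)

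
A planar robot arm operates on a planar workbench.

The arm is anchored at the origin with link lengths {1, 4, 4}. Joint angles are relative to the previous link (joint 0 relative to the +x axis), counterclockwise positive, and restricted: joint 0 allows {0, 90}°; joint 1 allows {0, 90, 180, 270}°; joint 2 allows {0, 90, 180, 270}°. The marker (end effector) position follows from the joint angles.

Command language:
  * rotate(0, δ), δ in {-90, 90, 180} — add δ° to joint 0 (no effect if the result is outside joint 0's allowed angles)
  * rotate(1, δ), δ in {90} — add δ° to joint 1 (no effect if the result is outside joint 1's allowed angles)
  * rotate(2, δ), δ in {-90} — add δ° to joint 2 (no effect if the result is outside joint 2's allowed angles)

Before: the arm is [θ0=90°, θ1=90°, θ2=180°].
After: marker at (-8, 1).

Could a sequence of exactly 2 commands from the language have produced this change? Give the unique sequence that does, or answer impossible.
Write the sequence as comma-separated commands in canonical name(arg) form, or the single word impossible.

rotate(2, -90), rotate(2, -90)

initial: [θ0=90°, θ1=90°, θ2=180°]
[1] after rotate(2, -90): [θ0=90°, θ1=90°, θ2=90°]
[2] after rotate(2, -90): [θ0=90°, θ1=90°, θ2=0°]
no other 2-command option fits: unique.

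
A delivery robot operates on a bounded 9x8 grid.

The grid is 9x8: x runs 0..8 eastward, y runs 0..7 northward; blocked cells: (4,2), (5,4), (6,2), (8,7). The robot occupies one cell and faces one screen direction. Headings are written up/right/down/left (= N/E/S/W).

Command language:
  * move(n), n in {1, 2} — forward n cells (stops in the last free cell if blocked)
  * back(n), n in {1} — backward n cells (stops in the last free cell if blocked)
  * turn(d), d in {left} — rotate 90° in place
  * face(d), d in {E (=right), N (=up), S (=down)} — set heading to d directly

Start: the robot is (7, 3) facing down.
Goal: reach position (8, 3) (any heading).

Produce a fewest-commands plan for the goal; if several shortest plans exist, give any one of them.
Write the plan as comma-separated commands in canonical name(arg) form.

begin: (7, 3) facing down
1. face(E) → (7, 3) facing right
2. move(2) → (8, 3) facing right
minimal: 2 command(s), checked below 2.

face(E), move(2)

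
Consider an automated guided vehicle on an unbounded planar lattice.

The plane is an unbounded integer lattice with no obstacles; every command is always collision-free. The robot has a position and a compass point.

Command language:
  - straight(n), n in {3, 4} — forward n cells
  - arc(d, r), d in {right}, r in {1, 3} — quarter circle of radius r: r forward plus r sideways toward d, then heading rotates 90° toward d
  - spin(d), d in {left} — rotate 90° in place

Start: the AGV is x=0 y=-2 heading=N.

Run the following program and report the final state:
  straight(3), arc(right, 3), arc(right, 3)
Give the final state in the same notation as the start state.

begin: x=0 y=-2 heading=N
1. straight(3) → x=0 y=1 heading=N
2. arc(right, 3) → x=3 y=4 heading=E
3. arc(right, 3) → x=6 y=1 heading=S

x=6 y=1 heading=S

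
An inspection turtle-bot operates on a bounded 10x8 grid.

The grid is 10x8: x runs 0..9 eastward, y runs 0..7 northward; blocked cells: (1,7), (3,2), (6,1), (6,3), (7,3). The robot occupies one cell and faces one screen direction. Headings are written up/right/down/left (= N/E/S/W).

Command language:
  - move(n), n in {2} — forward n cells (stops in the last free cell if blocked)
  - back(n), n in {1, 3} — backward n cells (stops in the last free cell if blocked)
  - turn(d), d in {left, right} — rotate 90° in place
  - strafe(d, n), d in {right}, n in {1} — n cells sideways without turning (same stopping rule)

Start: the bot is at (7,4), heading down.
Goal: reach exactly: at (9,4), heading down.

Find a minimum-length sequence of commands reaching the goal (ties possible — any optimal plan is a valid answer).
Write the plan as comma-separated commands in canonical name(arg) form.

initial: at (7,4), heading down
1. turn(right) → at (7,4), heading left
2. back(3) → at (9,4), heading left
3. turn(left) → at (9,4), heading down
nothing shorter than 3 reaches the goal.

turn(right), back(3), turn(left)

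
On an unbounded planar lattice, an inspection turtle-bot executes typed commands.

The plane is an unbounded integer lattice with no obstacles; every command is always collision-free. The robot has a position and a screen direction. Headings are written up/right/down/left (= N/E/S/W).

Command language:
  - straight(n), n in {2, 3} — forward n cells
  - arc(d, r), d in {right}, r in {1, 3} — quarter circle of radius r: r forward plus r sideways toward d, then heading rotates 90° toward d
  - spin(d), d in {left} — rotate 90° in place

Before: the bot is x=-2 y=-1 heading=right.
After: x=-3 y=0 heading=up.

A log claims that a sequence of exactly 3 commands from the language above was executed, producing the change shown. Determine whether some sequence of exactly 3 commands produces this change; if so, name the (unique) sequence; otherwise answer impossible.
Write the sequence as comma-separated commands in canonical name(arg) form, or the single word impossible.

key: cell and facing (now N) both changed — the 3 commands mix motion and turning
initial: x=-2 y=-1 heading=right
t=1 spin(left) ⇒ x=-2 y=-1 heading=up
t=2 spin(left) ⇒ x=-2 y=-1 heading=left
t=3 arc(right, 1) ⇒ x=-3 y=0 heading=up
all 125 alternatives checked — unique.

spin(left), spin(left), arc(right, 1)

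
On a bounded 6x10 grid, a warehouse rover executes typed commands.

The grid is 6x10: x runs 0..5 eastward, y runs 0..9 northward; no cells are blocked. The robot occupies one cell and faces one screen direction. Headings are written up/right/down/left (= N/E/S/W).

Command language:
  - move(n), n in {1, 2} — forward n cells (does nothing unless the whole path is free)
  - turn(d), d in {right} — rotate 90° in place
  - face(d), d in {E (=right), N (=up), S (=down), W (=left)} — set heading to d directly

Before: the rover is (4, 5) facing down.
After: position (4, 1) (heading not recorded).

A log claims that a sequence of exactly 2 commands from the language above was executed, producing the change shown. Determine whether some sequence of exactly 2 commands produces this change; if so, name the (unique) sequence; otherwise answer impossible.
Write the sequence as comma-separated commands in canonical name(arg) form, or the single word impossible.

move(2), move(2)

from: (4, 5) facing down
step 1 (move(2)): (4, 3) facing down
step 2 (move(2)): (4, 1) facing down
no rival 2-sequence matches.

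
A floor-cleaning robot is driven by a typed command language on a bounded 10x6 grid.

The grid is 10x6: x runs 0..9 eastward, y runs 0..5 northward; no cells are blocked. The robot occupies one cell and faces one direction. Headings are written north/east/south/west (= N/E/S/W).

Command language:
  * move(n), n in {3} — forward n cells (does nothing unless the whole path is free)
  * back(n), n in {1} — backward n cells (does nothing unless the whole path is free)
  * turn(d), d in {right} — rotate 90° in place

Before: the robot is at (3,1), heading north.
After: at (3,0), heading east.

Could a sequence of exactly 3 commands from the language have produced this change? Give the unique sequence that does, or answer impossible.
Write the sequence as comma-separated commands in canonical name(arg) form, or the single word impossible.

key: running turn(right) before back(1) would end elsewhere — order is forced
from: at (3,1), heading north
step 1 (back(1)): at (3,0), heading north
step 2 (back(1)): at (3,0), heading north
step 3 (turn(right)): at (3,0), heading east
uniquely the one of 27 3-step routes that fits.

back(1), back(1), turn(right)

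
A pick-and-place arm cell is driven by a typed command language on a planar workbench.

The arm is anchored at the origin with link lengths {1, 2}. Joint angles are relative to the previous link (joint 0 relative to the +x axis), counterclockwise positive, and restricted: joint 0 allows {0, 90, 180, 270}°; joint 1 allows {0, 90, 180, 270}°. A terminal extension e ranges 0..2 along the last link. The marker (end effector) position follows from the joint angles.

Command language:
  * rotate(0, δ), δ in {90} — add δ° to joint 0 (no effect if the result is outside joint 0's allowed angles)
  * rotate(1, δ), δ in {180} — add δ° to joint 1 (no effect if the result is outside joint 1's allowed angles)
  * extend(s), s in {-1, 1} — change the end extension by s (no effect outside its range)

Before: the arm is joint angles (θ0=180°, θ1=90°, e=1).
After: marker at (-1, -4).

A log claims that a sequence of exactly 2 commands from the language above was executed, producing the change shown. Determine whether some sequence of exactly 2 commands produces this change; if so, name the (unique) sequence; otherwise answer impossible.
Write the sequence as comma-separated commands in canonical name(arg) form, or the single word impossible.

begin: joint angles (θ0=180°, θ1=90°, e=1)
t=1 extend(1) ⇒ joint angles (θ0=180°, θ1=90°, e=2)
t=2 extend(1) ⇒ joint angles (θ0=180°, θ1=90°, e=2)
no other 2-command option fits: unique.

extend(1), extend(1)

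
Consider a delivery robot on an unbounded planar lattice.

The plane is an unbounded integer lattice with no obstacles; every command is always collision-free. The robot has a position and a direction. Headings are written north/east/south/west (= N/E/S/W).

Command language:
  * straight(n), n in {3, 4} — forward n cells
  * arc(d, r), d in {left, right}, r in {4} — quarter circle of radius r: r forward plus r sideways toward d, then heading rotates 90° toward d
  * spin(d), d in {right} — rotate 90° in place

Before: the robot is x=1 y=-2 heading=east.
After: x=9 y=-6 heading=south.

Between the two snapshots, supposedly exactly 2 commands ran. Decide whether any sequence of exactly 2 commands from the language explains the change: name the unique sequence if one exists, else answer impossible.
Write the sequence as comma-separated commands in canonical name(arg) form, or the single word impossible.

straight(4), arc(right, 4)

key: order matters: swapping straight(4) and arc(right, 4) lands elsewhere
begin: x=1 y=-2 heading=east
1. straight(4) → x=5 y=-2 heading=east
2. arc(right, 4) → x=9 y=-6 heading=south
all 25 alternatives checked — unique.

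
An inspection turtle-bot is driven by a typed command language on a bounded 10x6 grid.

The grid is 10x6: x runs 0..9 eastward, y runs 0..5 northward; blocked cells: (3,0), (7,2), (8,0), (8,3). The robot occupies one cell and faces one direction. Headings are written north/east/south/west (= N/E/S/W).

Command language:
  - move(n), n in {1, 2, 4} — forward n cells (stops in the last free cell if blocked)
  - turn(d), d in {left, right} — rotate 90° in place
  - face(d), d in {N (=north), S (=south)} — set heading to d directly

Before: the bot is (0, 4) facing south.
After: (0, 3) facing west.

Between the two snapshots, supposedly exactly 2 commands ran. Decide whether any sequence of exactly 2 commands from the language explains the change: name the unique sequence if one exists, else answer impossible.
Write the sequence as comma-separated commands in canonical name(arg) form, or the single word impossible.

move(1), turn(right)

key: cell and facing (now W) both changed — the 2 commands mix motion and turning
from: (0, 4) facing south
[1] after move(1): (0, 3) facing south
[2] after turn(right): (0, 3) facing west
no rival 2-sequence matches.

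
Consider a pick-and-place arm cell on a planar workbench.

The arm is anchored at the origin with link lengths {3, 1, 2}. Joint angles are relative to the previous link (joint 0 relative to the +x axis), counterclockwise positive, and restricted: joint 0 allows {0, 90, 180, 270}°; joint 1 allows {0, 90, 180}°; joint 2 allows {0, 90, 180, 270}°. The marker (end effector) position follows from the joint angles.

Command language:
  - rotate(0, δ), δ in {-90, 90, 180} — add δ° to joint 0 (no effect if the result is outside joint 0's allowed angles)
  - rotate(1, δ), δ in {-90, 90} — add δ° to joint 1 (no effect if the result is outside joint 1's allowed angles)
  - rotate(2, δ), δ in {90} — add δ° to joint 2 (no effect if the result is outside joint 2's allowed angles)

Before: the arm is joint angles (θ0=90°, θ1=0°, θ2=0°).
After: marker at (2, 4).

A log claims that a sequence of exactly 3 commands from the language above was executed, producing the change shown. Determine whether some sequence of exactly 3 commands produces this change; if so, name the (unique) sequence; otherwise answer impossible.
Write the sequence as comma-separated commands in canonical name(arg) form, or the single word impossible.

begin: joint angles (θ0=90°, θ1=0°, θ2=0°)
[1] after rotate(2, 90): joint angles (θ0=90°, θ1=0°, θ2=90°)
[2] after rotate(2, 90): joint angles (θ0=90°, θ1=0°, θ2=180°)
[3] after rotate(2, 90): joint angles (θ0=90°, θ1=0°, θ2=270°)
uniquely the one of 216 3-step routes that fits.

rotate(2, 90), rotate(2, 90), rotate(2, 90)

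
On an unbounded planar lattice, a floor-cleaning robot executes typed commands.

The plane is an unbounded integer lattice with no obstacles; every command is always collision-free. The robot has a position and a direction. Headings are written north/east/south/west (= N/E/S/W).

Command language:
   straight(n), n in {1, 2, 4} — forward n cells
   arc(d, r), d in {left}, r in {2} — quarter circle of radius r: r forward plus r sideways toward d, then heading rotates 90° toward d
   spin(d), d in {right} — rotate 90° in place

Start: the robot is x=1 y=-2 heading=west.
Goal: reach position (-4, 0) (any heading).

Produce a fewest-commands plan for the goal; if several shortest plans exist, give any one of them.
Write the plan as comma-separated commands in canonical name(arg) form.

straight(2), spin(right), arc(left, 2), straight(1)

initial: x=1 y=-2 heading=west
step 1 (straight(2)): x=-1 y=-2 heading=west
step 2 (spin(right)): x=-1 y=-2 heading=north
step 3 (arc(left, 2)): x=-3 y=0 heading=west
step 4 (straight(1)): x=-4 y=0 heading=west
minimal: 4 command(s), checked below 4.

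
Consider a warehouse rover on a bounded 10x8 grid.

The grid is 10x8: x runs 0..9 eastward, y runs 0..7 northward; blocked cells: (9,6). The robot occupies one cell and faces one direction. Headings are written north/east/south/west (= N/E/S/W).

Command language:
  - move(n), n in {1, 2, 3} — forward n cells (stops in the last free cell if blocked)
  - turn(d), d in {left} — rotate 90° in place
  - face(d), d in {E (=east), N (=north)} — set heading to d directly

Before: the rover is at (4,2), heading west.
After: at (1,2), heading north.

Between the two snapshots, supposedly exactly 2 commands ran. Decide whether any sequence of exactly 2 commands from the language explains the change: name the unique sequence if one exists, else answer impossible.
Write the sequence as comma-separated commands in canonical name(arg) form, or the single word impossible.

key: running face(N) before move(3) would end elsewhere — order is forced
t0: at (4,2), heading west
[1] after move(3): at (1,2), heading west
[2] after face(N): at (1,2), heading north
all 36 alternatives checked — unique.

move(3), face(N)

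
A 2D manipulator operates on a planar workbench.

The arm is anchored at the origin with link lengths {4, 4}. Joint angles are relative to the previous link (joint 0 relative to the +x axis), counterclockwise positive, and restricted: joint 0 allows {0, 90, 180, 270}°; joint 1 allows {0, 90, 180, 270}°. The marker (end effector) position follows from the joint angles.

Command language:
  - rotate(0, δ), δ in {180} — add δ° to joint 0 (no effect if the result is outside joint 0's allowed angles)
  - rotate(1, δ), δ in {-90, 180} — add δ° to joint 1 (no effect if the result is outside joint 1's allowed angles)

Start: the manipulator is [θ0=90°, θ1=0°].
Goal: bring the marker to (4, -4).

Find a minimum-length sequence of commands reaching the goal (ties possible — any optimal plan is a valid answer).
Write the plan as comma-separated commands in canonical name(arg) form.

rotate(0, 180), rotate(1, 180), rotate(1, -90)

initial: [θ0=90°, θ1=0°]
t=1 rotate(0, 180) ⇒ [θ0=270°, θ1=0°]
t=2 rotate(1, 180) ⇒ [θ0=270°, θ1=180°]
t=3 rotate(1, -90) ⇒ [θ0=270°, θ1=90°]
minimal: 3 command(s), checked below 3.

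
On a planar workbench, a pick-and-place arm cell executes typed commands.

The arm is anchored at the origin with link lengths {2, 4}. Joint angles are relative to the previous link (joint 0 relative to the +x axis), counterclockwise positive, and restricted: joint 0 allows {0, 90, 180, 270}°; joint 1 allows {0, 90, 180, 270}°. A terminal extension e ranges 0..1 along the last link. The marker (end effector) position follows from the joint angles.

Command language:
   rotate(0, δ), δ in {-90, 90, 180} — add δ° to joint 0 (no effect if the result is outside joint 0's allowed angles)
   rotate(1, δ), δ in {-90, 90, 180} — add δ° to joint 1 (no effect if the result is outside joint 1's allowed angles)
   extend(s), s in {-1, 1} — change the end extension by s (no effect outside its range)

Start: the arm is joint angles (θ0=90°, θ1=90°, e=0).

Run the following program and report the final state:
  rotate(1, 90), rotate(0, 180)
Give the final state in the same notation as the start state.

joint angles (θ0=270°, θ1=180°, e=0)

from: joint angles (θ0=90°, θ1=90°, e=0)
step 1 (rotate(1, 90)): joint angles (θ0=90°, θ1=180°, e=0)
step 2 (rotate(0, 180)): joint angles (θ0=270°, θ1=180°, e=0)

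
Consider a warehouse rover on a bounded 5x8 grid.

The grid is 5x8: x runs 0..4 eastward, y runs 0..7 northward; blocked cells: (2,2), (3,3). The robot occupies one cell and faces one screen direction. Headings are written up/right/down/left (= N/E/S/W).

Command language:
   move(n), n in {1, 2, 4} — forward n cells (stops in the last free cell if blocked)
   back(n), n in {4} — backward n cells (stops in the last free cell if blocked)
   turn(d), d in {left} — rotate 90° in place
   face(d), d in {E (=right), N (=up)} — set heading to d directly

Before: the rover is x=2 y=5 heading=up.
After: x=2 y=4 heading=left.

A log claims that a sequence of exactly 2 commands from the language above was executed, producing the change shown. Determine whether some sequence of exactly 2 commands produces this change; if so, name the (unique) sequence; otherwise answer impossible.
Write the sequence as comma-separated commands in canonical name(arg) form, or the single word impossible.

impossible

every 2-command combo misses the target.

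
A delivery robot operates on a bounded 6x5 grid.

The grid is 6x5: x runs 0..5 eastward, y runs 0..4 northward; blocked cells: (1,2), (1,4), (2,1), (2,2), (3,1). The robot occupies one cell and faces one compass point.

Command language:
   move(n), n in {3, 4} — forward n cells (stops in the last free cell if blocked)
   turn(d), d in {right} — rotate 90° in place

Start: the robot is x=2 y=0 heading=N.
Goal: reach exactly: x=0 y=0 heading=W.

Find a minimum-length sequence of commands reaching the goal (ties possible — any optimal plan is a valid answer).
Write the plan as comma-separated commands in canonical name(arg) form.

turn(right), turn(right), turn(right), move(4)

from: x=2 y=0 heading=N
[1] after turn(right): x=2 y=0 heading=E
[2] after turn(right): x=2 y=0 heading=S
[3] after turn(right): x=2 y=0 heading=W
[4] after move(4): x=0 y=0 heading=W
nothing shorter than 4 reaches the goal.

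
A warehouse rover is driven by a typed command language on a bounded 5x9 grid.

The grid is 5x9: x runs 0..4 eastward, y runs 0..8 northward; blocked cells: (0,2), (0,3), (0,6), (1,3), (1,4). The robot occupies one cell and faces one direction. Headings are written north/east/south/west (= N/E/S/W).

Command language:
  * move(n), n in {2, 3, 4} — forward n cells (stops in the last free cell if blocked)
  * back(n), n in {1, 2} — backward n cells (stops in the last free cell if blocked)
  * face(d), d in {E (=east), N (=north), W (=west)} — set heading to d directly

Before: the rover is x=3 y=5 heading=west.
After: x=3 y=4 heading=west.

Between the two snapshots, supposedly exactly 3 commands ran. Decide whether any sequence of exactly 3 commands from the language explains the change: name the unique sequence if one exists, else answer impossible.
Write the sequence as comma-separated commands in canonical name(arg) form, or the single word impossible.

face(N), back(1), face(W)

key: still facing W at the end — net rotation zero over 3 steps
from: x=3 y=5 heading=west
step 1 (face(N)): x=3 y=5 heading=north
step 2 (back(1)): x=3 y=4 heading=north
step 3 (face(W)): x=3 y=4 heading=west
uniquely the one of 512 3-step routes that fits.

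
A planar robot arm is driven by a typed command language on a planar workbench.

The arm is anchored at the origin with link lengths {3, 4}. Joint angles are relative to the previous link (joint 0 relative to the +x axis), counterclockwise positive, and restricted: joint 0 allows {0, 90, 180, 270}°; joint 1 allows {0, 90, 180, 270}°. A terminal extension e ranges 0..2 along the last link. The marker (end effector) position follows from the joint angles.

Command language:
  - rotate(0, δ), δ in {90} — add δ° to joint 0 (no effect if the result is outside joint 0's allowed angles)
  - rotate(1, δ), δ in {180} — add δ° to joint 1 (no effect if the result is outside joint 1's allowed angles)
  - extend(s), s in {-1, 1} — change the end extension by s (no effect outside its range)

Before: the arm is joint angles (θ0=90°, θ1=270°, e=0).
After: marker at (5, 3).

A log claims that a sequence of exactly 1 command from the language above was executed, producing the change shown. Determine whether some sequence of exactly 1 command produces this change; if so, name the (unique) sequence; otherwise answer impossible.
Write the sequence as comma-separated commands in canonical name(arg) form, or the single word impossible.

from: joint angles (θ0=90°, θ1=270°, e=0)
step 1 (extend(1)): joint angles (θ0=90°, θ1=270°, e=1)
no rival 1-sequence matches.

extend(1)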